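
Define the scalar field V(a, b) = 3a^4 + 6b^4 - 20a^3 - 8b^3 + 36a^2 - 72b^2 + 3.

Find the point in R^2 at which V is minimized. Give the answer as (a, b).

V(a,b) separates as P(a) + Q(b) + 3, so its minimum is min P + min Q + 3.
P'(a) = 12a(a - 3)(a - 2) vanishes at a ∈ {0, 2, 3}; Q'(b) = 24b(b - 3)(b + 2) vanishes at b ∈ {-2, 0, 3}.
Local minima of P (where P''>0): P(0)=0, P(3)=27. Local minima of Q: Q(-2)=-128, Q(3)=-378.
So the global minimum of V is P(0) + Q(3) + 3 = 0 − 378 + 3 = -375, attained at (0, 3).

(0, 3)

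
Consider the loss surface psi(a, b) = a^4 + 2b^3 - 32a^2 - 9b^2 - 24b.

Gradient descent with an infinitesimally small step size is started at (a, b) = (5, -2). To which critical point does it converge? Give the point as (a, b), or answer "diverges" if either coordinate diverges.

psi is separable, so gradient descent decouples: a follows -∂psi/∂a, b follows -∂psi/∂b.
∂psi/∂a = 4a(a - 4)(a + 4); at a=5 this is 180, so a decreases.
∂psi/∂b = 6(b - 4)(b + 1); at b=-2 this is 36, so b decreases.
The b-coordinate has no critical point in that direction and runs off to infinity.

diverges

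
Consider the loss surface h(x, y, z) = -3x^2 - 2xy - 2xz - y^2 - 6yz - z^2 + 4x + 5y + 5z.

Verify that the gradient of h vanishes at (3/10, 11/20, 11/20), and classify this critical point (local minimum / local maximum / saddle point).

saddle point

∇h = (-6x - 2y - 2z + 4, -2x - 2y - 6z + 5, -2x - 6y - 2z + 5); substituting (3/10, 11/20, 11/20) gives ∇h = (0, 0, 0), so (3/10, 11/20, 11/20) is indeed a critical point.
The Hessian is constant: H = [[-6, -2, -2], [-2, -2, -6], [-2, -6, -2]].
Leading principal minors: Δ₁ = -6, Δ₂ = 8, Δ₃ = 160.
The minors fit neither the all-positive nor the alternating-sign pattern, so H is indefinite: a saddle point.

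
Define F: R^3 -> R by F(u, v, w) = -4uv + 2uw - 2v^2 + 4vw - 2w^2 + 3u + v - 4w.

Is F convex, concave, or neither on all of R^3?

F is quadratic, so its Hessian is the constant matrix H = [[0, -4, 2], [-4, -4, 4], [2, 4, -4]].
Leading principal minors: 0, -16, 16.
Neither pattern holds ⇒ H is indefinite ⇒ neither convex nor concave.

neither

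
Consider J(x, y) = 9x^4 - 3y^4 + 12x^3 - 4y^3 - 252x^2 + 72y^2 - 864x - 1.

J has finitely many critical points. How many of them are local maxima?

2

J separates as a function of x plus a function of y, so ∇J=0 decouples.
∂J/∂x = 36(x - 4)(x + 2)(x + 3) = 0 at x ∈ {-3, -2, 4}; ∂J/∂y = -12y(y - 3)(y + 4) = 0 at y ∈ {-4, 0, 3}.
The Hessian is diagonal: diag(J_xx, J_yy). Second derivatives: J_xx(-3)=252, J_xx(-2)=-216, J_xx(4)=1512; J_yy(-4)=-336, J_yy(0)=144, J_yy(3)=-252.
Local maxima occur where both diagonal entries negative: (-2, -4), (-2, 3). Count: 2.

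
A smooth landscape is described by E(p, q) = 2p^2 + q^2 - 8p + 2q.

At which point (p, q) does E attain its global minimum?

E(p,q) separates as A(p) + B(q), so its minimum is min A + min B.
A'(p) = 4p - 8 vanishes at p ∈ {2}; B'(q) = 2q + 2 vanishes at q ∈ {-1}.
Local minima of A (where A''>0): A(2)=-8. Local minima of B: B(-1)=-1.
So the global minimum of E is A(2) + B(-1) = -8 − 1 = -9, attained at (2, -1).

(2, -1)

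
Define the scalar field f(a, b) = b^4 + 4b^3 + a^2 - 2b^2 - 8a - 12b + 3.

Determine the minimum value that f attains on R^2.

f(a,b) separates as P(a) + Q(b) + 3, so its minimum is min P + min Q + 3.
P'(a) = 2a - 8 vanishes at a ∈ {4}; Q'(b) = 4(b - 1)(b + 1)(b + 3) vanishes at b ∈ {-3, -1, 1}.
Local minima of P (where P''>0): P(4)=-16. Local minima of Q: Q(-3)=-9, Q(1)=-9.
So the global minimum of f is P(4) + Q(-3) + 3 = -16 − 9 + 3 = -22, attained at (4, -3).

-22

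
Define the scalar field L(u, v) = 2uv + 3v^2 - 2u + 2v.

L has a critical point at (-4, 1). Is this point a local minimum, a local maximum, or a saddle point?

saddle point

The Hessian of L is constant: H = [[0, 2], [2, 6]].
det(H) = 0·6 − 2² = -4.
Since det(H) < 0, H is indefinite and the critical point is a saddle point.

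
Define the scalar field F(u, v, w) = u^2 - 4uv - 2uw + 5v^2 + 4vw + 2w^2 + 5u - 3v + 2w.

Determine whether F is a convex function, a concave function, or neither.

convex

F is quadratic, so its Hessian is the constant matrix H = [[2, -4, -2], [-4, 10, 4], [-2, 4, 4]].
Leading principal minors: 2, 4, 8.
All positive ⇒ H ≻ 0 ⇒ convex.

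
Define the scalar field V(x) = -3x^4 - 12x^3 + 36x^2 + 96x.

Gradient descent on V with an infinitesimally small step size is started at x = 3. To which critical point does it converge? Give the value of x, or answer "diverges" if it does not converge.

diverges

V'(x) = -12(x - 2)(x + 1)(x + 4), so V'(3) = -336.
Gradient descent moves in the -V' direction, i.e. x is increasing.
There is no critical point above x=3, and V' keeps the same sign, so the iterate runs off to +∞.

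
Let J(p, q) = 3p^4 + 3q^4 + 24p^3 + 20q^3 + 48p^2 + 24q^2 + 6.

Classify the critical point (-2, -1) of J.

local maximum

The mixed partial ∂²J/∂p∂q is 0, so the Hessian at any point is diag(J_pp, J_qq) = diag(12(3p^2 + 12p + 8), 12(3q^2 + 10q + 4)).
At (-2, -1): H = diag(-48, -36).
Both eigenvalues are negative, so H is negative definite: a local maximum.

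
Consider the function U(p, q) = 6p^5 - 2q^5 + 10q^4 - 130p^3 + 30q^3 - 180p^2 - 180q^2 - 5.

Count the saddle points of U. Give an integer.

8

U separates as a function of p plus a function of q, so ∇U=0 decouples.
∂U/∂p = 30p(p - 4)(p + 1)(p + 3) = 0 at p ∈ {-3, -1, 0, 4}; ∂U/∂q = -10q(q - 4)(q - 3)(q + 3) = 0 at q ∈ {-3, 0, 3, 4}.
The Hessian is diagonal: diag(U_pp, U_qq). Second derivatives: U_pp(-3)=-1260, U_pp(-1)=300, U_pp(0)=-360, U_pp(4)=4200; U_qq(-3)=1260, U_qq(0)=-360, U_qq(3)=180, U_qq(4)=-280.
Saddle points occur where the two diagonal entries have opposite signs: (-3, -3), (-3, 3), (-1, 0), (-1, 4), (0, -3), (0, 3), (4, 0), (4, 4). Count: 8.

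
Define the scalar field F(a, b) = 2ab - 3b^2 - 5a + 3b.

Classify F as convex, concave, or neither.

neither

F is quadratic, so its Hessian is the constant matrix H = [[0, 2], [2, -6]].
det(H) = -4, tr(H) = -6.
det(H) < 0, so H is indefinite: neither convex nor concave.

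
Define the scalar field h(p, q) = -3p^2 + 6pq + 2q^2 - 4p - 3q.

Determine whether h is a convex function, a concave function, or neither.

h is quadratic, so its Hessian is the constant matrix H = [[-6, 6], [6, 4]].
det(H) = -60, tr(H) = -2.
det(H) < 0, so H is indefinite: neither convex nor concave.

neither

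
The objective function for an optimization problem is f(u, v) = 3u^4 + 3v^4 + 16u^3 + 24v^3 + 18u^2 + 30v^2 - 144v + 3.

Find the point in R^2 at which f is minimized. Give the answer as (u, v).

f(u,v) separates as P(u) + Q(v) + 3, so its minimum is min P + min Q + 3.
P'(u) = 12u(u + 1)(u + 3) vanishes at u ∈ {-3, -1, 0}; Q'(v) = 12(v - 1)(v + 3)(v + 4) vanishes at v ∈ {-4, -3, 1}.
Local minima of P (where P''>0): P(-3)=-27, P(0)=0. Local minima of Q: Q(-4)=288, Q(1)=-87.
So the global minimum of f is P(-3) + Q(1) + 3 = -27 − 87 + 3 = -111, attained at (-3, 1).

(-3, 1)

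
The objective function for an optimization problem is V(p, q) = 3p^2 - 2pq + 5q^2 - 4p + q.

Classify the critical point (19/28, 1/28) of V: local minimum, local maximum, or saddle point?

local minimum

The Hessian of V is constant: H = [[6, -2], [-2, 10]].
det(H) = 6·10 − (-2)² = 56.
det(H) > 0 and tr(H) = 16 > 0, so H is positive definite and the point is a local minimum.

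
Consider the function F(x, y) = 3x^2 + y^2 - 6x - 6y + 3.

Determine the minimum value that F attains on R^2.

-9

F(x,y) separates as P(x) + Q(y) + 3, so its minimum is min P + min Q + 3.
P'(x) = 6x - 6 vanishes at x ∈ {1}; Q'(y) = 2y - 6 vanishes at y ∈ {3}.
Local minima of P (where P''>0): P(1)=-3. Local minima of Q: Q(3)=-9.
So the global minimum of F is P(1) + Q(3) + 3 = -3 − 9 + 3 = -9, attained at (1, 3).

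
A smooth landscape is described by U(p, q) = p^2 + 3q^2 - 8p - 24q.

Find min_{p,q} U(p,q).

-64

U(p,q) separates as A(p) + B(q), so its minimum is min A + min B.
A'(p) = 2p - 8 vanishes at p ∈ {4}; B'(q) = 6q - 24 vanishes at q ∈ {4}.
Local minima of A (where A''>0): A(4)=-16. Local minima of B: B(4)=-48.
So the global minimum of U is A(4) + B(4) = -16 − 48 = -64, attained at (4, 4).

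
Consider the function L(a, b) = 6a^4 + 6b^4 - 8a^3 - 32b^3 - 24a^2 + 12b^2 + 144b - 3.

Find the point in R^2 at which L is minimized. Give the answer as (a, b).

L(a,b) separates as P(a) + Q(b) − 3, so its minimum is min P + min Q − 3.
P'(a) = 24a(a - 2)(a + 1) vanishes at a ∈ {-1, 0, 2}; Q'(b) = 24(b - 3)(b - 2)(b + 1) vanishes at b ∈ {-1, 2, 3}.
Local minima of P (where P''>0): P(-1)=-10, P(2)=-64. Local minima of Q: Q(-1)=-94, Q(3)=162.
So the global minimum of L is P(2) + Q(-1) − 3 = -64 − 94 − 3 = -161, attained at (2, -1).

(2, -1)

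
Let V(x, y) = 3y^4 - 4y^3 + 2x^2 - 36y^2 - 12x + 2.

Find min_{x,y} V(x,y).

-205

V(x,y) separates as P(x) + Q(y) + 2, so its minimum is min P + min Q + 2.
P'(x) = 4x - 12 vanishes at x ∈ {3}; Q'(y) = 12y(y - 3)(y + 2) vanishes at y ∈ {-2, 0, 3}.
Local minima of P (where P''>0): P(3)=-18. Local minima of Q: Q(-2)=-64, Q(3)=-189.
So the global minimum of V is P(3) + Q(3) + 2 = -18 − 189 + 2 = -205, attained at (3, 3).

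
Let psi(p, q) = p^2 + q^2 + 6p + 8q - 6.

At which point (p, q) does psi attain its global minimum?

psi(p,q) separates as A(p) + B(q) − 6, so its minimum is min A + min B − 6.
A'(p) = 2p + 6 vanishes at p ∈ {-3}; B'(q) = 2q + 8 vanishes at q ∈ {-4}.
Local minima of A (where A''>0): A(-3)=-9. Local minima of B: B(-4)=-16.
So the global minimum of psi is A(-3) + B(-4) − 6 = -9 − 16 − 6 = -31, attained at (-3, -4).

(-3, -4)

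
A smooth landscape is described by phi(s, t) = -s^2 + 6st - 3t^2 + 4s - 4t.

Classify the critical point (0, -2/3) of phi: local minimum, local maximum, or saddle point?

The Hessian of phi is constant: H = [[-2, 6], [6, -6]].
det(H) = (-2)·(-6) − 6² = -24.
Since det(H) < 0, H is indefinite and the critical point is a saddle point.

saddle point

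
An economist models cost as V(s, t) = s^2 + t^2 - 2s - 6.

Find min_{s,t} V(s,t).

V(s,t) separates as P(s) + Q(t) − 6, so its minimum is min P + min Q − 6.
P'(s) = 2s - 2 vanishes at s ∈ {1}; Q'(t) = 2t vanishes at t ∈ {0}.
Local minima of P (where P''>0): P(1)=-1. Local minima of Q: Q(0)=0.
So the global minimum of V is P(1) + Q(0) − 6 = -1 + 0 − 6 = -7, attained at (1, 0).

-7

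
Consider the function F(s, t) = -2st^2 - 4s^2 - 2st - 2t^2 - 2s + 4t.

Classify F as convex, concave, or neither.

The term -2st^2 is cubic, so the Hessian is not constant.
∂²F/∂t² = -4s - 4, which takes both signs as s varies (negative for sufficiently large s). A diagonal entry of the Hessian changing sign means the Hessian is neither positive- nor negative-semidefinite on all of R^2.

neither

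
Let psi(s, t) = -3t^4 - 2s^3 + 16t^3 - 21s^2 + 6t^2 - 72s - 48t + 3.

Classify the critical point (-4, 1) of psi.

local minimum

The mixed partial ∂²psi/∂s∂t is 0, so the Hessian at any point is diag(psi_ss, psi_tt) = diag(-6(2s + 7), 12(-3t^2 + 8t + 1)).
At (-4, 1): H = diag(6, 72).
Both eigenvalues are positive, so H is positive definite: a local minimum.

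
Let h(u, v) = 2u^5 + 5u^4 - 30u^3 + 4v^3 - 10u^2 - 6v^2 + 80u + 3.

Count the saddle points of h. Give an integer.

h separates as a function of u plus a function of v, so ∇h=0 decouples.
∂h/∂u = 10(u - 2)(u - 1)(u + 1)(u + 4) = 0 at u ∈ {-4, -1, 1, 2}; ∂h/∂v = 12v(v - 1) = 0 at v ∈ {0, 1}.
The Hessian is diagonal: diag(h_uu, h_vv). Second derivatives: h_uu(-4)=-900, h_uu(-1)=180, h_uu(1)=-100, h_uu(2)=180; h_vv(0)=-12, h_vv(1)=12.
Saddle points occur where the two diagonal entries have opposite signs: (-4, 1), (-1, 0), (1, 1), (2, 0). Count: 4.

4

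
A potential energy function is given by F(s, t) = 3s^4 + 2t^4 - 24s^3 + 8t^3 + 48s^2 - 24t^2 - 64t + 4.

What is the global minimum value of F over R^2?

F(s,t) separates as P(s) + Q(t) + 4, so its minimum is min P + min Q + 4.
P'(s) = 12s(s - 4)(s - 2) vanishes at s ∈ {0, 2, 4}; Q'(t) = 8(t - 2)(t + 1)(t + 4) vanishes at t ∈ {-4, -1, 2}.
Local minima of P (where P''>0): P(0)=0, P(4)=0. Local minima of Q: Q(-4)=-128, Q(2)=-128.
So the global minimum of F is P(0) + Q(-4) + 4 = 0 − 128 + 4 = -124, attained at (0, -4).

-124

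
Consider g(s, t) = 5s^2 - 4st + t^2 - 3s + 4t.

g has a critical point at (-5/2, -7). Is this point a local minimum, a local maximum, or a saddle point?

The Hessian of g is constant: H = [[10, -4], [-4, 2]].
det(H) = 10·2 − (-4)² = 4.
det(H) > 0 and tr(H) = 12 > 0, so H is positive definite and the point is a local minimum.

local minimum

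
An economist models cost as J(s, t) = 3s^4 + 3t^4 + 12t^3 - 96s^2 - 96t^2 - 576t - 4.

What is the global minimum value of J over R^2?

J(s,t) separates as P(s) + Q(t) − 4, so its minimum is min P + min Q − 4.
P'(s) = 12s(s - 4)(s + 4) vanishes at s ∈ {-4, 0, 4}; Q'(t) = 12(t - 4)(t + 3)(t + 4) vanishes at t ∈ {-4, -3, 4}.
Local minima of P (where P''>0): P(-4)=-768, P(4)=-768. Local minima of Q: Q(-4)=768, Q(4)=-2304.
So the global minimum of J is P(-4) + Q(4) − 4 = -768 − 2304 − 4 = -3076, attained at (-4, 4).

-3076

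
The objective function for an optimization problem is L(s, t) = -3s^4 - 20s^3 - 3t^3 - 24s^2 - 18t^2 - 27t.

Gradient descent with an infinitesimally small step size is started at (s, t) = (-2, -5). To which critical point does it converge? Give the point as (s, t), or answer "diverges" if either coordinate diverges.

(-1, -3)

L is separable, so gradient descent decouples: s follows -∂L/∂s, t follows -∂L/∂t.
∂L/∂s = -12s(s + 1)(s + 4); at s=-2 this is -48, so s increases.
∂L/∂t = -9(t + 1)(t + 3); at t=-5 this is -72, so t increases.
s converges to its nearest critical value -1 (a local min of the s-part); t converges to -3. The iterate converges to (-1, -3).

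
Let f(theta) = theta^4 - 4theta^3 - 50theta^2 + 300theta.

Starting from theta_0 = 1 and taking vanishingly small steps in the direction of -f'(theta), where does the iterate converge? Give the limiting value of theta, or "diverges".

f'(theta) = 4(theta - 5)(theta - 3)(theta + 5), so f'(1) = 192.
Gradient descent moves in the -f' direction, i.e. theta is decreasing.
The nearest critical point in that direction is theta = -5, where f'' = 320 > 0 (a local minimum). The iterate converges there.

-5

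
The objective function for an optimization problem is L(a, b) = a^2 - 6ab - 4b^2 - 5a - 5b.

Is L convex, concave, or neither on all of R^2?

neither

L is quadratic, so its Hessian is the constant matrix H = [[2, -6], [-6, -8]].
det(H) = -52, tr(H) = -6.
det(H) < 0, so H is indefinite: neither convex nor concave.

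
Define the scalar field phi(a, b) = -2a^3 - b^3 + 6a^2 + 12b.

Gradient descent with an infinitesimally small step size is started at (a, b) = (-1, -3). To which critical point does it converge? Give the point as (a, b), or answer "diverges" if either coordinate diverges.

(0, -2)

phi is separable, so gradient descent decouples: a follows -∂phi/∂a, b follows -∂phi/∂b.
∂phi/∂a = -6a(a - 2); at a=-1 this is -18, so a increases.
∂phi/∂b = -3(b - 2)(b + 2); at b=-3 this is -15, so b increases.
a converges to its nearest critical value 0 (a local min of the a-part); b converges to -2. The iterate converges to (0, -2).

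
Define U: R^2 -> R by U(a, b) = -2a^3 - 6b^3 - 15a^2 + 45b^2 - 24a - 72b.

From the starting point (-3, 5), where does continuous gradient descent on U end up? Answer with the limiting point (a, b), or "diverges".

U is separable, so gradient descent decouples: a follows -∂U/∂a, b follows -∂U/∂b.
∂U/∂a = -6(a + 1)(a + 4); at a=-3 this is 12, so a decreases.
∂U/∂b = -18(b - 4)(b - 1); at b=5 this is -72, so b increases.
The b-coordinate has no critical point in that direction and runs off to infinity.

diverges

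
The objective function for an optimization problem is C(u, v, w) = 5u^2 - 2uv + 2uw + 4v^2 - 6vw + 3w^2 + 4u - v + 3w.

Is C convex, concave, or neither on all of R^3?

C is quadratic, so its Hessian is the constant matrix H = [[10, -2, 2], [-2, 8, -6], [2, -6, 6]].
Leading principal minors: 10, 76, 112.
All positive ⇒ H ≻ 0 ⇒ convex.

convex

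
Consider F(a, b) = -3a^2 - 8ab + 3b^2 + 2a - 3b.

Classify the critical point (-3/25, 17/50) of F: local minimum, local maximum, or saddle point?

The Hessian of F is constant: H = [[-6, -8], [-8, 6]].
det(H) = (-6)·6 − (-8)² = -100.
Since det(H) < 0, H is indefinite and the critical point is a saddle point.

saddle point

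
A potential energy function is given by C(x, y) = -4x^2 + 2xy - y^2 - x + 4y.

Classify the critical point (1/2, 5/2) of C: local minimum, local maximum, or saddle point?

local maximum

The Hessian of C is constant: H = [[-8, 2], [2, -2]].
det(H) = (-8)·(-2) − 2² = 12.
det(H) > 0 and tr(H) = -10 < 0, so H is negative definite and the point is a local maximum.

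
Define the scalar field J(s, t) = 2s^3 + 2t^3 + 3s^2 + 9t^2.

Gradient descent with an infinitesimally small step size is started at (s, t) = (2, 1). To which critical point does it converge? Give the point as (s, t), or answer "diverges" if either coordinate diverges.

J is separable, so gradient descent decouples: s follows -∂J/∂s, t follows -∂J/∂t.
∂J/∂s = 6s(s + 1); at s=2 this is 36, so s decreases.
∂J/∂t = 6t(t + 3); at t=1 this is 24, so t decreases.
s converges to its nearest critical value 0 (a local min of the s-part); t converges to 0. The iterate converges to (0, 0).

(0, 0)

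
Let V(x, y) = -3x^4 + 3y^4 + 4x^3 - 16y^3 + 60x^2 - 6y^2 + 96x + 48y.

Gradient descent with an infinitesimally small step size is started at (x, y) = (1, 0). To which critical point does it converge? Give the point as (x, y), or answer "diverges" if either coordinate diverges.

V is separable, so gradient descent decouples: x follows -∂V/∂x, y follows -∂V/∂y.
∂V/∂x = -12(x - 4)(x + 1)(x + 2); at x=1 this is 216, so x decreases.
∂V/∂y = 12(y - 4)(y - 1)(y + 1); at y=0 this is 48, so y decreases.
x converges to its nearest critical value -1 (a local min of the x-part); y converges to -1. The iterate converges to (-1, -1).

(-1, -1)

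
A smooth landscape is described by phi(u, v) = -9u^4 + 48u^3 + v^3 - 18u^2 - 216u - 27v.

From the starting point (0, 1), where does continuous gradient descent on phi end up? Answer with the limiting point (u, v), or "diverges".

phi is separable, so gradient descent decouples: u follows -∂phi/∂u, v follows -∂phi/∂v.
∂phi/∂u = -36(u - 3)(u - 2)(u + 1); at u=0 this is -216, so u increases.
∂phi/∂v = 3(v - 3)(v + 3); at v=1 this is -24, so v increases.
u converges to its nearest critical value 2 (a local min of the u-part); v converges to 3. The iterate converges to (2, 3).

(2, 3)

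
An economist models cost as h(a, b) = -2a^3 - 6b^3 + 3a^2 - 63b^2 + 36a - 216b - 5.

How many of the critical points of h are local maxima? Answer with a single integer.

1

h separates as a function of a plus a function of b, so ∇h=0 decouples.
∂h/∂a = -6(a - 3)(a + 2) = 0 at a ∈ {-2, 3}; ∂h/∂b = -18(b + 3)(b + 4) = 0 at b ∈ {-4, -3}.
The Hessian is diagonal: diag(h_aa, h_bb). Second derivatives: h_aa(-2)=30, h_aa(3)=-30; h_bb(-4)=18, h_bb(-3)=-18.
Local maxima occur where both diagonal entries negative: (3, -3). Count: 1.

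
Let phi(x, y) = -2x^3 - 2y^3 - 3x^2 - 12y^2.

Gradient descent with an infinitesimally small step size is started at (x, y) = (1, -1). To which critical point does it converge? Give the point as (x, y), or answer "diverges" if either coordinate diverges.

phi is separable, so gradient descent decouples: x follows -∂phi/∂x, y follows -∂phi/∂y.
∂phi/∂x = -6x(x + 1); at x=1 this is -12, so x increases.
∂phi/∂y = -6y(y + 4); at y=-1 this is 18, so y decreases.
The x-coordinate has no critical point in that direction and runs off to infinity.

diverges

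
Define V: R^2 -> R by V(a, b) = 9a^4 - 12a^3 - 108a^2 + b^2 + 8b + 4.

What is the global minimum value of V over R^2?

V(a,b) separates as P(a) + Q(b) + 4, so its minimum is min P + min Q + 4.
P'(a) = 36a(a - 3)(a + 2) vanishes at a ∈ {-2, 0, 3}; Q'(b) = 2b + 8 vanishes at b ∈ {-4}.
Local minima of P (where P''>0): P(-2)=-192, P(3)=-567. Local minima of Q: Q(-4)=-16.
So the global minimum of V is P(3) + Q(-4) + 4 = -567 − 16 + 4 = -579, attained at (3, -4).

-579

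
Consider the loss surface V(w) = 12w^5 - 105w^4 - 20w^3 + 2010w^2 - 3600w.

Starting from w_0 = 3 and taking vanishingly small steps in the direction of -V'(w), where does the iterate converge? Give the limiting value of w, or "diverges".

V'(w) = 60(w - 5)(w - 4)(w - 1)(w + 3), so V'(3) = 1440.
Gradient descent moves in the -V' direction, i.e. w is decreasing.
The nearest critical point in that direction is w = 1, where V'' = 2880 > 0 (a local minimum). The iterate converges there.

1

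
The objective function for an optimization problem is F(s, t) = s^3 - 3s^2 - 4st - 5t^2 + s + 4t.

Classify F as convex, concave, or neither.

neither

The term s^3 is cubic, so the Hessian is not constant.
∂²F/∂s² = 6s - 6, which takes both signs as s varies (negative for sufficiently negative s). A diagonal entry of the Hessian changing sign means the Hessian is neither positive- nor negative-semidefinite on all of R^2.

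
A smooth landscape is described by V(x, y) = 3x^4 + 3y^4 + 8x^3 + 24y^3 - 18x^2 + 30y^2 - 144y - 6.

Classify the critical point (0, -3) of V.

local maximum

The mixed partial ∂²V/∂x∂y is 0, so the Hessian at any point is diag(V_xx, V_yy) = diag(12(3x^2 + 4x - 3), 12(3y^2 + 12y + 5)).
At (0, -3): H = diag(-36, -48).
Both eigenvalues are negative, so H is negative definite: a local maximum.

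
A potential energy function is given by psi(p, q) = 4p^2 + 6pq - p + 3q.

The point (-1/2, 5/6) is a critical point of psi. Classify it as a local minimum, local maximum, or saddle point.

The Hessian of psi is constant: H = [[8, 6], [6, 0]].
det(H) = 8·0 − 6² = -36.
Since det(H) < 0, H is indefinite and the critical point is a saddle point.

saddle point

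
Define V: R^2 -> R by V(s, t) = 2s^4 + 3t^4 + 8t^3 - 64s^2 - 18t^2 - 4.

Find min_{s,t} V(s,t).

V(s,t) separates as P(s) + Q(t) − 4, so its minimum is min P + min Q − 4.
P'(s) = 8s(s - 4)(s + 4) vanishes at s ∈ {-4, 0, 4}; Q'(t) = 12t(t - 1)(t + 3) vanishes at t ∈ {-3, 0, 1}.
Local minima of P (where P''>0): P(-4)=-512, P(4)=-512. Local minima of Q: Q(-3)=-135, Q(1)=-7.
So the global minimum of V is P(-4) + Q(-3) − 4 = -512 − 135 − 4 = -651, attained at (-4, -3).

-651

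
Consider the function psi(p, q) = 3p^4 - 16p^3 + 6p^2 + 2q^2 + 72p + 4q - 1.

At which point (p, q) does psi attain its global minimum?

psi(p,q) separates as A(p) + B(q) − 1, so its minimum is min A + min B − 1.
A'(p) = 12(p - 3)(p - 2)(p + 1) vanishes at p ∈ {-1, 2, 3}; B'(q) = 4q + 4 vanishes at q ∈ {-1}.
Local minima of A (where A''>0): A(-1)=-47, A(3)=81. Local minima of B: B(-1)=-2.
So the global minimum of psi is A(-1) + B(-1) − 1 = -47 − 2 − 1 = -50, attained at (-1, -1).

(-1, -1)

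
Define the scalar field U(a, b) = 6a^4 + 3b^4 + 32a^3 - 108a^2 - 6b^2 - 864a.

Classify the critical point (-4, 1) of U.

local minimum

The mixed partial ∂²U/∂a∂b is 0, so the Hessian at any point is diag(U_aa, U_bb) = diag(24(3a^2 + 8a - 9), 12(3b^2 - 1)).
At (-4, 1): H = diag(168, 24).
Both eigenvalues are positive, so H is positive definite: a local minimum.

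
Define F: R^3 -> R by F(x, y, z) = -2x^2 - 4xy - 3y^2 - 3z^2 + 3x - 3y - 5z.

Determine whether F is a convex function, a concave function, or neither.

F is quadratic, so its Hessian is the constant matrix H = [[-4, -4, 0], [-4, -6, 0], [0, 0, -6]].
Leading principal minors: -4, 8, -48.
Signs alternate −, +, − ⇒ H ≺ 0 ⇒ concave.

concave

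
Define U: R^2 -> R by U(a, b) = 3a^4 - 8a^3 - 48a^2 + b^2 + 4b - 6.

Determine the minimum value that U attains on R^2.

-522

U(a,b) separates as P(a) + Q(b) − 6, so its minimum is min P + min Q − 6.
P'(a) = 12a(a - 4)(a + 2) vanishes at a ∈ {-2, 0, 4}; Q'(b) = 2b + 4 vanishes at b ∈ {-2}.
Local minima of P (where P''>0): P(-2)=-80, P(4)=-512. Local minima of Q: Q(-2)=-4.
So the global minimum of U is P(4) + Q(-2) − 6 = -512 − 4 − 6 = -522, attained at (4, -2).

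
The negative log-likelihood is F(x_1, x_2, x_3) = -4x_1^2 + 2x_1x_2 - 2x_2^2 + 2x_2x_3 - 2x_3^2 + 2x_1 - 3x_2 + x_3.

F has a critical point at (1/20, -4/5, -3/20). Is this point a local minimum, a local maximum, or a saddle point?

The Hessian is constant: H = [[-8, 2, 0], [2, -4, 2], [0, 2, -4]].
Leading principal minors: Δ₁ = -8, Δ₂ = 28, Δ₃ = -80.
The minors alternate sign starting negative (−, +, −), so H is negative definite: a local maximum.

local maximum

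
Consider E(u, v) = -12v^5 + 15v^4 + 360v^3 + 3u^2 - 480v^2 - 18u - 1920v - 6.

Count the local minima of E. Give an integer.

2

E separates as a function of u plus a function of v, so ∇E=0 decouples.
∂E/∂u = 6(u - 3) = 0 at u ∈ {3}; ∂E/∂v = -60(v - 4)(v - 2)(v + 1)(v + 4) = 0 at v ∈ {-4, -1, 2, 4}.
The Hessian is diagonal: diag(E_uu, E_vv). Second derivatives: E_uu(3)=6; E_vv(-4)=8640, E_vv(-1)=-2700, E_vv(2)=2160, E_vv(4)=-4800.
Local minima occur where both diagonal entries positive: (3, -4), (3, 2). Count: 2.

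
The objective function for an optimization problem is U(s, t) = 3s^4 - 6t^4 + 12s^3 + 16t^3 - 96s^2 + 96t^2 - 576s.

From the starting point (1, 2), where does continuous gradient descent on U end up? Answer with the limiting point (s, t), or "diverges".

U is separable, so gradient descent decouples: s follows -∂U/∂s, t follows -∂U/∂t.
∂U/∂s = 12(s - 4)(s + 3)(s + 4); at s=1 this is -720, so s increases.
∂U/∂t = -24t(t - 4)(t + 2); at t=2 this is 384, so t decreases.
s converges to its nearest critical value 4 (a local min of the s-part); t converges to 0. The iterate converges to (4, 0).

(4, 0)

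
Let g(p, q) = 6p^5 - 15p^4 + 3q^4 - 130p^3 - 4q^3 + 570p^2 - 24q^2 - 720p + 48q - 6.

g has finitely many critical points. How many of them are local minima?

g separates as a function of p plus a function of q, so ∇g=0 decouples.
∂g/∂p = 30(p - 3)(p - 2)(p - 1)(p + 4) = 0 at p ∈ {-4, 1, 2, 3}; ∂g/∂q = 12(q - 2)(q - 1)(q + 2) = 0 at q ∈ {-2, 1, 2}.
The Hessian is diagonal: diag(g_pp, g_qq). Second derivatives: g_pp(-4)=-6300, g_pp(1)=300, g_pp(2)=-180, g_pp(3)=420; g_qq(-2)=144, g_qq(1)=-36, g_qq(2)=48.
Local minima occur where both diagonal entries positive: (1, -2), (1, 2), (3, -2), (3, 2). Count: 4.

4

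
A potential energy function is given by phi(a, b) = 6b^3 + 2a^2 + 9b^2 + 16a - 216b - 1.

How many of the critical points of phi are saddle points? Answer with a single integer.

1

phi separates as a function of a plus a function of b, so ∇phi=0 decouples.
∂phi/∂a = 4(a + 4) = 0 at a ∈ {-4}; ∂phi/∂b = 18(b - 3)(b + 4) = 0 at b ∈ {-4, 3}.
The Hessian is diagonal: diag(phi_aa, phi_bb). Second derivatives: phi_aa(-4)=4; phi_bb(-4)=-126, phi_bb(3)=126.
Saddle points occur where the two diagonal entries have opposite signs: (-4, -4). Count: 1.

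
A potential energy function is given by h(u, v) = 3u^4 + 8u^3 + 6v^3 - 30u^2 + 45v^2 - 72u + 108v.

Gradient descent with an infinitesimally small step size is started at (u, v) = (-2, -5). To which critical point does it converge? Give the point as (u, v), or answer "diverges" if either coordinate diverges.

h is separable, so gradient descent decouples: u follows -∂h/∂u, v follows -∂h/∂v.
∂h/∂u = 12(u - 2)(u + 1)(u + 3); at u=-2 this is 48, so u decreases.
∂h/∂v = 18(v + 2)(v + 3); at v=-5 this is 108, so v decreases.
The v-coordinate has no critical point in that direction and runs off to infinity.

diverges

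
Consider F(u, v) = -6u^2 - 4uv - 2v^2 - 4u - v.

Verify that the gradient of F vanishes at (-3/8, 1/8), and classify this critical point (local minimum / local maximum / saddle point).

local maximum

∇F = (-12u - 4v - 4, -4u - 4v - 1); substituting (-3/8, 1/8) gives ∇F = (0, 0), so (-3/8, 1/8) is indeed a critical point.
The Hessian of F is constant: H = [[-12, -4], [-4, -4]].
det(H) = (-12)·(-4) − (-4)² = 32.
det(H) > 0 and tr(H) = -16 < 0, so H is negative definite and the point is a local maximum.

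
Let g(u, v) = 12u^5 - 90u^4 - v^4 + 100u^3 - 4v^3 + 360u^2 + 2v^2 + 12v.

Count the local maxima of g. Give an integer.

g separates as a function of u plus a function of v, so ∇g=0 decouples.
∂g/∂u = 60u(u - 4)(u - 3)(u + 1) = 0 at u ∈ {-1, 0, 3, 4}; ∂g/∂v = -4(v - 1)(v + 1)(v + 3) = 0 at v ∈ {-3, -1, 1}.
The Hessian is diagonal: diag(g_uu, g_vv). Second derivatives: g_uu(-1)=-1200, g_uu(0)=720, g_uu(3)=-720, g_uu(4)=1200; g_vv(-3)=-32, g_vv(-1)=16, g_vv(1)=-32.
Local maxima occur where both diagonal entries negative: (-1, -3), (-1, 1), (3, -3), (3, 1). Count: 4.

4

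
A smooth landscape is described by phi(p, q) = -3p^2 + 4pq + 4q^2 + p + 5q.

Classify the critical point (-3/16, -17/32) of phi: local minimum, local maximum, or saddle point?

The Hessian of phi is constant: H = [[-6, 4], [4, 8]].
det(H) = (-6)·8 − 4² = -64.
Since det(H) < 0, H is indefinite and the critical point is a saddle point.

saddle point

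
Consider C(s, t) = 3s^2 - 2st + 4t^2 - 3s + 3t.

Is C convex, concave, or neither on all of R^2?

C is quadratic, so its Hessian is the constant matrix H = [[6, -2], [-2, 8]].
det(H) = 44, tr(H) = 14.
det(H) > 0 and tr(H) > 0, so H is positive definite everywhere: convex.

convex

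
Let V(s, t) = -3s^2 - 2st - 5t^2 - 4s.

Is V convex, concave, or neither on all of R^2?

concave

V is quadratic, so its Hessian is the constant matrix H = [[-6, -2], [-2, -10]].
det(H) = 56, tr(H) = -16.
det(H) > 0 and tr(H) < 0, so H is negative definite everywhere: concave.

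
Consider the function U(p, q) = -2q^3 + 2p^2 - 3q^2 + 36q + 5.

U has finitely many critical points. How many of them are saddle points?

1

U separates as a function of p plus a function of q, so ∇U=0 decouples.
∂U/∂p = 4p = 0 at p ∈ {0}; ∂U/∂q = -6(q - 2)(q + 3) = 0 at q ∈ {-3, 2}.
The Hessian is diagonal: diag(U_pp, U_qq). Second derivatives: U_pp(0)=4; U_qq(-3)=30, U_qq(2)=-30.
Saddle points occur where the two diagonal entries have opposite signs: (0, 2). Count: 1.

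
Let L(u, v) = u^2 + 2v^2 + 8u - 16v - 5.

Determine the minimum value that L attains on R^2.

-53

L(u,v) separates as P(u) + Q(v) − 5, so its minimum is min P + min Q − 5.
P'(u) = 2u + 8 vanishes at u ∈ {-4}; Q'(v) = 4v - 16 vanishes at v ∈ {4}.
Local minima of P (where P''>0): P(-4)=-16. Local minima of Q: Q(4)=-32.
So the global minimum of L is P(-4) + Q(4) − 5 = -16 − 32 − 5 = -53, attained at (-4, 4).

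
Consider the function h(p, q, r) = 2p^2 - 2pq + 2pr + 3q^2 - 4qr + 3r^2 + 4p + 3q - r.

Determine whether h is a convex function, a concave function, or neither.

h is quadratic, so its Hessian is the constant matrix H = [[4, -2, 2], [-2, 6, -4], [2, -4, 6]].
Leading principal minors: 4, 20, 64.
All positive ⇒ H ≻ 0 ⇒ convex.

convex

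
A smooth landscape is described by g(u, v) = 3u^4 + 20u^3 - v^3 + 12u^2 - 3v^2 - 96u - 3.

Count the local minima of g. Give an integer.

g separates as a function of u plus a function of v, so ∇g=0 decouples.
∂g/∂u = 12(u - 1)(u + 2)(u + 4) = 0 at u ∈ {-4, -2, 1}; ∂g/∂v = -3v(v + 2) = 0 at v ∈ {-2, 0}.
The Hessian is diagonal: diag(g_uu, g_vv). Second derivatives: g_uu(-4)=120, g_uu(-2)=-72, g_uu(1)=180; g_vv(-2)=6, g_vv(0)=-6.
Local minima occur where both diagonal entries positive: (-4, -2), (1, -2). Count: 2.

2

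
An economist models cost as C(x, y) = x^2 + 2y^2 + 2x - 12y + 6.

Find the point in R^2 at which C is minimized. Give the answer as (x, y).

(-1, 3)

C(x,y) separates as P(x) + Q(y) + 6, so its minimum is min P + min Q + 6.
P'(x) = 2x + 2 vanishes at x ∈ {-1}; Q'(y) = 4y - 12 vanishes at y ∈ {3}.
Local minima of P (where P''>0): P(-1)=-1. Local minima of Q: Q(3)=-18.
So the global minimum of C is P(-1) + Q(3) + 6 = -1 − 18 + 6 = -13, attained at (-1, 3).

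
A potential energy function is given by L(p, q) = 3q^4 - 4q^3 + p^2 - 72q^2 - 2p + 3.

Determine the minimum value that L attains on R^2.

-638

L(p,q) separates as A(p) + B(q) + 3, so its minimum is min A + min B + 3.
A'(p) = 2p - 2 vanishes at p ∈ {1}; B'(q) = 12q(q - 4)(q + 3) vanishes at q ∈ {-3, 0, 4}.
Local minima of A (where A''>0): A(1)=-1. Local minima of B: B(-3)=-297, B(4)=-640.
So the global minimum of L is A(1) + B(4) + 3 = -1 − 640 + 3 = -638, attained at (1, 4).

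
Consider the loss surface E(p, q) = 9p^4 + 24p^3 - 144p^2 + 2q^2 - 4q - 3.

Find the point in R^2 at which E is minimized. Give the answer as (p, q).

(-4, 1)

E(p,q) separates as A(p) + B(q) − 3, so its minimum is min A + min B − 3.
A'(p) = 36p(p - 2)(p + 4) vanishes at p ∈ {-4, 0, 2}; B'(q) = 4q - 4 vanishes at q ∈ {1}.
Local minima of A (where A''>0): A(-4)=-1536, A(2)=-240. Local minima of B: B(1)=-2.
So the global minimum of E is A(-4) + B(1) − 3 = -1536 − 2 − 3 = -1541, attained at (-4, 1).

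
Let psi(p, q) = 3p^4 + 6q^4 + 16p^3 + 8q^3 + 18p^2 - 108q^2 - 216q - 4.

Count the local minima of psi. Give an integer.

4

psi separates as a function of p plus a function of q, so ∇psi=0 decouples.
∂psi/∂p = 12p(p + 1)(p + 3) = 0 at p ∈ {-3, -1, 0}; ∂psi/∂q = 24(q - 3)(q + 1)(q + 3) = 0 at q ∈ {-3, -1, 3}.
The Hessian is diagonal: diag(psi_pp, psi_qq). Second derivatives: psi_pp(-3)=72, psi_pp(-1)=-24, psi_pp(0)=36; psi_qq(-3)=288, psi_qq(-1)=-192, psi_qq(3)=576.
Local minima occur where both diagonal entries positive: (-3, -3), (-3, 3), (0, -3), (0, 3). Count: 4.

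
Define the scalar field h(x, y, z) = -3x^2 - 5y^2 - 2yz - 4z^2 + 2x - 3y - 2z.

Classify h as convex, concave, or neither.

concave

h is quadratic, so its Hessian is the constant matrix H = [[-6, 0, 0], [0, -10, -2], [0, -2, -8]].
Leading principal minors: -6, 60, -456.
Signs alternate −, +, − ⇒ H ≺ 0 ⇒ concave.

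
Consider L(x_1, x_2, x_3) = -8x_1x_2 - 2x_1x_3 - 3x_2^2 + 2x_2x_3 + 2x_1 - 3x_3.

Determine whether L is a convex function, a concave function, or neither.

neither

L is quadratic, so its Hessian is the constant matrix H = [[0, -8, -2], [-8, -6, 2], [-2, 2, 0]].
Leading principal minors: 0, -64, 88.
Neither pattern holds ⇒ H is indefinite ⇒ neither convex nor concave.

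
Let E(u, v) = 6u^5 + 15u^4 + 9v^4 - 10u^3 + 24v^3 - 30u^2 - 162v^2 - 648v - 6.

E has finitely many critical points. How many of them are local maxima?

E separates as a function of u plus a function of v, so ∇E=0 decouples.
∂E/∂u = 30u(u - 1)(u + 1)(u + 2) = 0 at u ∈ {-2, -1, 0, 1}; ∂E/∂v = 36(v - 3)(v + 2)(v + 3) = 0 at v ∈ {-3, -2, 3}.
The Hessian is diagonal: diag(E_uu, E_vv). Second derivatives: E_uu(-2)=-180, E_uu(-1)=60, E_uu(0)=-60, E_uu(1)=180; E_vv(-3)=216, E_vv(-2)=-180, E_vv(3)=1080.
Local maxima occur where both diagonal entries negative: (-2, -2), (0, -2). Count: 2.

2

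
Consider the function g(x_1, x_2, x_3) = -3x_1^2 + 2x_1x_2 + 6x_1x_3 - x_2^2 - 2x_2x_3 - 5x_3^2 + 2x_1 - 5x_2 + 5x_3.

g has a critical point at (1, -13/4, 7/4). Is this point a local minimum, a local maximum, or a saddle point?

local maximum

The Hessian is constant: H = [[-6, 2, 6], [2, -2, -2], [6, -2, -10]].
Leading principal minors: Δ₁ = -6, Δ₂ = 8, Δ₃ = -32.
The minors alternate sign starting negative (−, +, −), so H is negative definite: a local maximum.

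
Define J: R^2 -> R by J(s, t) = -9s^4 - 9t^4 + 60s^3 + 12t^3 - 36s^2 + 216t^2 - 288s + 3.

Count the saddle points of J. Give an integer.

4

J separates as a function of s plus a function of t, so ∇J=0 decouples.
∂J/∂s = -36(s - 4)(s - 2)(s + 1) = 0 at s ∈ {-1, 2, 4}; ∂J/∂t = -36t(t - 4)(t + 3) = 0 at t ∈ {-3, 0, 4}.
The Hessian is diagonal: diag(J_ss, J_tt). Second derivatives: J_ss(-1)=-540, J_ss(2)=216, J_ss(4)=-360; J_tt(-3)=-756, J_tt(0)=432, J_tt(4)=-1008.
Saddle points occur where the two diagonal entries have opposite signs: (-1, 0), (2, -3), (2, 4), (4, 0). Count: 4.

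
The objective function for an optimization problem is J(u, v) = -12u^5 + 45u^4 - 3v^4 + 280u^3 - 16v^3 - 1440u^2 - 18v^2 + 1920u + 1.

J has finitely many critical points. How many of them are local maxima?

4

J separates as a function of u plus a function of v, so ∇J=0 decouples.
∂J/∂u = -60(u - 4)(u - 2)(u - 1)(u + 4) = 0 at u ∈ {-4, 1, 2, 4}; ∂J/∂v = -12v(v + 1)(v + 3) = 0 at v ∈ {-3, -1, 0}.
The Hessian is diagonal: diag(J_uu, J_vv). Second derivatives: J_uu(-4)=14400, J_uu(1)=-900, J_uu(2)=720, J_uu(4)=-2880; J_vv(-3)=-72, J_vv(-1)=24, J_vv(0)=-36.
Local maxima occur where both diagonal entries negative: (1, -3), (1, 0), (4, -3), (4, 0). Count: 4.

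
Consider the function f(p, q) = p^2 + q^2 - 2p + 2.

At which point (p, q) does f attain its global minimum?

(1, 0)

f(p,q) separates as A(p) + B(q) + 2, so its minimum is min A + min B + 2.
A'(p) = 2p - 2 vanishes at p ∈ {1}; B'(q) = 2q vanishes at q ∈ {0}.
Local minima of A (where A''>0): A(1)=-1. Local minima of B: B(0)=0.
So the global minimum of f is A(1) + B(0) + 2 = -1 + 0 + 2 = 1, attained at (1, 0).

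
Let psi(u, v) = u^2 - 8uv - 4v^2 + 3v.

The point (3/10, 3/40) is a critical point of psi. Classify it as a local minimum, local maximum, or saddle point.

saddle point

The Hessian of psi is constant: H = [[2, -8], [-8, -8]].
det(H) = 2·(-8) − (-8)² = -80.
Since det(H) < 0, H is indefinite and the critical point is a saddle point.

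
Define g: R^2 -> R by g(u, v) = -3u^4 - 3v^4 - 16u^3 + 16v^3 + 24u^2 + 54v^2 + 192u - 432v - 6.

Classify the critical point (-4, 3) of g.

The mixed partial ∂²g/∂u∂v is 0, so the Hessian at any point is diag(g_uu, g_vv) = diag(12(-3u^2 - 8u + 4), 12(-3v^2 + 8v + 9)).
At (-4, 3): H = diag(-144, 72).
The eigenvalues have opposite signs, so H is indefinite: a saddle point.

saddle point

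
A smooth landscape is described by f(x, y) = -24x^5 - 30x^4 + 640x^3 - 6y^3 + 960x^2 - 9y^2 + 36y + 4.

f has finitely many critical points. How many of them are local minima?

f separates as a function of x plus a function of y, so ∇f=0 decouples.
∂f/∂x = -120x(x - 4)(x + 1)(x + 4) = 0 at x ∈ {-4, -1, 0, 4}; ∂f/∂y = -18(y - 1)(y + 2) = 0 at y ∈ {-2, 1}.
The Hessian is diagonal: diag(f_xx, f_yy). Second derivatives: f_xx(-4)=11520, f_xx(-1)=-1800, f_xx(0)=1920, f_xx(4)=-19200; f_yy(-2)=54, f_yy(1)=-54.
Local minima occur where both diagonal entries positive: (-4, -2), (0, -2). Count: 2.

2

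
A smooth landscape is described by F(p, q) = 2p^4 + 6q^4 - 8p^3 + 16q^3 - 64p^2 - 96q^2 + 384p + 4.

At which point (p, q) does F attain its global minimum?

(-4, -4)

F(p,q) separates as A(p) + B(q) + 4, so its minimum is min A + min B + 4.
A'(p) = 8(p - 4)(p - 3)(p + 4) vanishes at p ∈ {-4, 3, 4}; B'(q) = 24q(q - 2)(q + 4) vanishes at q ∈ {-4, 0, 2}.
Local minima of A (where A''>0): A(-4)=-1536, A(4)=512. Local minima of B: B(-4)=-1024, B(2)=-160.
So the global minimum of F is A(-4) + B(-4) + 4 = -1536 − 1024 + 4 = -2556, attained at (-4, -4).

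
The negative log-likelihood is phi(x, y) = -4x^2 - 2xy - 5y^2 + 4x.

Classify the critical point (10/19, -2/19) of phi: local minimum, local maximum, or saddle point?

local maximum

The Hessian of phi is constant: H = [[-8, -2], [-2, -10]].
det(H) = (-8)·(-10) − (-2)² = 76.
det(H) > 0 and tr(H) = -18 < 0, so H is negative definite and the point is a local maximum.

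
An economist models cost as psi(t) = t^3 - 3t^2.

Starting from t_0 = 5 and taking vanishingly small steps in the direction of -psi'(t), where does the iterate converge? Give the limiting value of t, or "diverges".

2

psi'(t) = 3t(t - 2), so psi'(5) = 45.
Gradient descent moves in the -psi' direction, i.e. t is decreasing.
The nearest critical point in that direction is t = 2, where psi'' = 6 > 0 (a local minimum). The iterate converges there.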